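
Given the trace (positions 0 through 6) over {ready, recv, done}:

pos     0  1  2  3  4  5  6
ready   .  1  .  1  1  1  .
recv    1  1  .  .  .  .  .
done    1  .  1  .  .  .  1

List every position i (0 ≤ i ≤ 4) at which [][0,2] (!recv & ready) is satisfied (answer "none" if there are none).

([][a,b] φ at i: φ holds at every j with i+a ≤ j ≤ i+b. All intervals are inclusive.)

Evaluate at each i in [0,4]:
  i=0: ✗ (fails at j=0)
  i=1: ✗ (fails at j=1)
  i=2: ✗ (fails at j=2)
  i=3: ✓ (all of [3,5])
  i=4: ✗ (fails at j=6)

3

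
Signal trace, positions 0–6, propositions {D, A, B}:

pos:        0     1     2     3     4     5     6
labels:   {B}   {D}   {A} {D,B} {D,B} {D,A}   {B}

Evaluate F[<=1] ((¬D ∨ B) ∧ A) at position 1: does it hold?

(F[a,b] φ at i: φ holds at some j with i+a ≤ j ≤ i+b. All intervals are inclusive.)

Check ((¬D ∨ B) ∧ A) at each j in [1,2]:
  j=1: false
  j=2: true
Found at j=2 → formula holds.

True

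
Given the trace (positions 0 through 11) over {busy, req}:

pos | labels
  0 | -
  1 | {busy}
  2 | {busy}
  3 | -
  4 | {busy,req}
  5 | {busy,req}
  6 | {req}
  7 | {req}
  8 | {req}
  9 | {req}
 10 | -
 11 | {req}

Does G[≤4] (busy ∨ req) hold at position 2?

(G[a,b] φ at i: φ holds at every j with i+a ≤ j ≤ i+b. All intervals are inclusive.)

Check (busy ∨ req) at every j in [2,6]:
  j=2: true
  j=3: false
  j=4: true
  j=5: true
  j=6: true
Fails at j=3 → formula fails.

Does not hold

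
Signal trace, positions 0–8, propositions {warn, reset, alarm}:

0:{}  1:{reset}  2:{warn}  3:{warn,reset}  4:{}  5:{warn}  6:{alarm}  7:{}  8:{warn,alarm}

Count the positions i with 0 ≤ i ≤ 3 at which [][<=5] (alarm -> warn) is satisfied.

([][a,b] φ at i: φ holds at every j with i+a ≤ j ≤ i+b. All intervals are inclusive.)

1

Evaluate at each i in [0,3]:
  i=0: ✓ (all of [0,5])
  i=1: ✗ (fails at j=6)
  i=2: ✗ (fails at j=6)
  i=3: ✗ (fails at j=6)
Positions where it holds: {0} → 1.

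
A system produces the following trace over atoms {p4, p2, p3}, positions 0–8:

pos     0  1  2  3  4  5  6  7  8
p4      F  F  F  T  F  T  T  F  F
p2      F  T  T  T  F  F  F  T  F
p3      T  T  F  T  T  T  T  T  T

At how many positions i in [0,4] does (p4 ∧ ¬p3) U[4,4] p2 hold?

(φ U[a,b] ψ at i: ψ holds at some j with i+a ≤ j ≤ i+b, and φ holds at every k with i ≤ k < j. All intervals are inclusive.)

0

Evaluate at each i in [0,4]:
  i=0: ✗ (no rhs in [4,4])
  i=1: ✗ (no rhs in [5,5])
  i=2: ✗ (no rhs in [6,6])
  i=3: ✗ (lhs fails at k=3 before rhs at j=7)
  i=4: ✗ (no rhs in [8,8])
Positions where it holds: {} → 0.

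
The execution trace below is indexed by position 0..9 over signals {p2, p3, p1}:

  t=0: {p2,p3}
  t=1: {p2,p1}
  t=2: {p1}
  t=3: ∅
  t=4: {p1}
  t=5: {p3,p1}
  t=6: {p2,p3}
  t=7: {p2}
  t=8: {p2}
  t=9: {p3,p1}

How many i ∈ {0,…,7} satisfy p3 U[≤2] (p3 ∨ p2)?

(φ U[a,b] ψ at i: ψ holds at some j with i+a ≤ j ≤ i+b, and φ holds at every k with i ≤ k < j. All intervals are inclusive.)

5

Evaluate at each i in [0,7]:
  i=0: ✓ (rhs at j=0)
  i=1: ✓ (rhs at j=1)
  i=2: ✗ (no rhs in [2,4])
  i=3: ✗ (lhs fails at k=3 before rhs at j=5)
  i=4: ✗ (lhs fails at k=4 before rhs at j=5)
  i=5: ✓ (rhs at j=5)
  i=6: ✓ (rhs at j=6)
  i=7: ✓ (rhs at j=7)
Positions where it holds: {0, 1, 5, 6, 7} → 5.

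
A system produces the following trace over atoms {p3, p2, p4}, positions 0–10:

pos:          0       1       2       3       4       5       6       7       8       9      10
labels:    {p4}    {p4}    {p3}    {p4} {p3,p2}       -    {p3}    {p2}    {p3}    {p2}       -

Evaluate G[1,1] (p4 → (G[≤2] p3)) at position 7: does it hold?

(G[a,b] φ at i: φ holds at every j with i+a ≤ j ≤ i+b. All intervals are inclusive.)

True

Check (p4 → (G[≤2] p3)) at every j in [8,8]:
  j=8: antecedent false → ✓
All positions satisfy it → formula holds.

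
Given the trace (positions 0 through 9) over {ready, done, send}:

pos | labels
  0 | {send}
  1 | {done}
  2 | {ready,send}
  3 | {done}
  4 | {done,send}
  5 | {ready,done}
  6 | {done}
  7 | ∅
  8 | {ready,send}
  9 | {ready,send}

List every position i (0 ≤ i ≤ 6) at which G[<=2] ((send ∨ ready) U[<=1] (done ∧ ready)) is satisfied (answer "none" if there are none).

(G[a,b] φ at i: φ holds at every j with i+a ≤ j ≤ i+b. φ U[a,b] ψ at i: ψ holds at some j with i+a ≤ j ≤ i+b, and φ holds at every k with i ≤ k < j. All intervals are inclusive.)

Evaluate at each i in [0,6]:
  i=0: ✗ (fails at j=0)
  i=1: ✗ (fails at j=1)
  i=2: ✗ (fails at j=2)
  i=3: ✗ (fails at j=3)
  i=4: ✗ (fails at j=6)
  i=5: ✗ (fails at j=6)
  i=6: ✗ (fails at j=6)

none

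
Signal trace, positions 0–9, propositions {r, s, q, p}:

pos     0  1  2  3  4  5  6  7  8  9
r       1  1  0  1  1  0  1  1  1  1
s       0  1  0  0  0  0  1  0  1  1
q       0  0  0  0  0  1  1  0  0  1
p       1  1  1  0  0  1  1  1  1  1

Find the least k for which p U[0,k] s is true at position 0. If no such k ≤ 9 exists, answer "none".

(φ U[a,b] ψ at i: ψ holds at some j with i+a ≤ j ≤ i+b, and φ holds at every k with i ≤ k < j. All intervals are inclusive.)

1

Need earliest j ≥ 0 with s, and p at every k in [0,j-1].
  j=0: rhs fails.
  j=1: rhs holds; lhs holds on [0,0]. k = 1.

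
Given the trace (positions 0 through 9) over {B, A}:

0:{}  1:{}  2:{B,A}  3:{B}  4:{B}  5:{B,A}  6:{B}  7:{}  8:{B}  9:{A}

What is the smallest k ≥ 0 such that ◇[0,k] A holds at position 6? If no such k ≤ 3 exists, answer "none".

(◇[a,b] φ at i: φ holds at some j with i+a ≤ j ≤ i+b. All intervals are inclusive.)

3

Scan j = 6,7,… for A:
  j=6: fails
  j=7: fails
  j=8: fails
  j=9: holds
First hit at j=9, so smallest k = 9-6 = 3.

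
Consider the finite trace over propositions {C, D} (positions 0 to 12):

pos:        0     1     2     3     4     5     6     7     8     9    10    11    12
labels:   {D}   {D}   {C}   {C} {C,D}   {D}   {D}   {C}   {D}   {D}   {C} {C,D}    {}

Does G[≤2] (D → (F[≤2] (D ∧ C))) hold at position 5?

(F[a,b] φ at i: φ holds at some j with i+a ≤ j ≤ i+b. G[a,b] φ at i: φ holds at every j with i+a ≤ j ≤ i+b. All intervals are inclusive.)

Check (D → (F[≤2] (D ∧ C))) at every j in [5,7]:
  j=5: antecedent true; consequent fails (none in [5,7]) → ✗
  j=6: antecedent true; consequent fails (none in [6,8]) → ✗
  j=7: antecedent false → ✓
Fails at j=5 → formula fails.

Does not hold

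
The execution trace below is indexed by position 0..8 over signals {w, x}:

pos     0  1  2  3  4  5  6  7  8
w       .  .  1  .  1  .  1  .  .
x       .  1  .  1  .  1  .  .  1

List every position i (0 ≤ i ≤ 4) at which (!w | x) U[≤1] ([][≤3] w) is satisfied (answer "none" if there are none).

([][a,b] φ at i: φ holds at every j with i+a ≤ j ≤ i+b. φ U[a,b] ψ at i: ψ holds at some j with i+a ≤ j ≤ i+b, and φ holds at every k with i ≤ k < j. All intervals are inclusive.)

none

Evaluate at each i in [0,4]:
  i=0: ✗ (no rhs in [0,1])
  i=1: ✗ (no rhs in [1,2])
  i=2: ✗ (no rhs in [2,3])
  i=3: ✗ (no rhs in [3,4])
  i=4: ✗ (no rhs in [4,5])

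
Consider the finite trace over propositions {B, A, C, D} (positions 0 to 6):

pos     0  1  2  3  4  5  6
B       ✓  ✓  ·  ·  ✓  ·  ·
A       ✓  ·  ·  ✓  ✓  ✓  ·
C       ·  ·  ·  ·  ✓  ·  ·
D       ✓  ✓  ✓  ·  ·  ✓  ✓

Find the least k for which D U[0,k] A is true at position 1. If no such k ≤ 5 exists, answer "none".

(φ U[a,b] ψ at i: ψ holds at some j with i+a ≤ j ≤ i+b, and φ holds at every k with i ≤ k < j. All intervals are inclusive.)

Need earliest j ≥ 1 with A, and D at every k in [1,j-1].
  j=1: rhs fails.
  j=2: rhs fails.
  j=3: rhs holds; lhs holds on [1,2]. k = 2.

2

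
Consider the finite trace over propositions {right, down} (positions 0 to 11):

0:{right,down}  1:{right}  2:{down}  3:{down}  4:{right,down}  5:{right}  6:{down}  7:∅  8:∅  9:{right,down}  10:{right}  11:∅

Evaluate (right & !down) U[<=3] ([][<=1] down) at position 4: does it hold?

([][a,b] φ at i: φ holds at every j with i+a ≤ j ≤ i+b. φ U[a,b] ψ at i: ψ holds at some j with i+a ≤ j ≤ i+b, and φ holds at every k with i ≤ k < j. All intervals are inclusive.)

No

Need some j in [4,7] with [][<=1] down, and (right & !down) at every k in [4,j-1].
  j=4: [][<=1] down — fails at 5.
  j=5: [][<=1] down — fails at 5.
  j=6: [][<=1] down — fails at 7.
  j=7: [][<=1] down — fails at 7.
No j in the window works → until fails.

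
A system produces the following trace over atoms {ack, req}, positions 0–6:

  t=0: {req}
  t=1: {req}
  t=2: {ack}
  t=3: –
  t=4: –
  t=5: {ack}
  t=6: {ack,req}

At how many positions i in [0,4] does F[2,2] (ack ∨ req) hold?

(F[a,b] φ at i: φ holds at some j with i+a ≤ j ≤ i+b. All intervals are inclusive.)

3

Evaluate at each i in [0,4]:
  i=0: ✓ (witness j=2)
  i=1: ✗ (none in [3,3])
  i=2: ✗ (none in [4,4])
  i=3: ✓ (witness j=5)
  i=4: ✓ (witness j=6)
Positions where it holds: {0, 3, 4} → 3.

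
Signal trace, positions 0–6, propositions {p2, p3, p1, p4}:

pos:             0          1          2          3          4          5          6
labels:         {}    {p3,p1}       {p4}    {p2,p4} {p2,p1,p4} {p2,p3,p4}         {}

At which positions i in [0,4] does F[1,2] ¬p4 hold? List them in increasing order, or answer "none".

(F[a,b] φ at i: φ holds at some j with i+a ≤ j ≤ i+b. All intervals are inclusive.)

0, 4

Evaluate at each i in [0,4]:
  i=0: ✓ (witness j=1)
  i=1: ✗ (none in [2,3])
  i=2: ✗ (none in [3,4])
  i=3: ✗ (none in [4,5])
  i=4: ✓ (witness j=6)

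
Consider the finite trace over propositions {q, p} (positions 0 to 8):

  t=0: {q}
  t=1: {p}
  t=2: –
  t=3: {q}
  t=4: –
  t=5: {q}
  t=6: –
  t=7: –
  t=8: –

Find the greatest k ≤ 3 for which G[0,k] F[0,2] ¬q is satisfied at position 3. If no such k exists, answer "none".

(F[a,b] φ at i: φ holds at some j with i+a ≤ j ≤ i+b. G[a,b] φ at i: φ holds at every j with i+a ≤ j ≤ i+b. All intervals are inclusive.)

3

F[0,2] ¬q must hold from j=3 onward; find where it first fails.
  j=3: holds
  j=4: holds
  j=5: holds
  j=6: holds
Holds through j=6; largest k = 3.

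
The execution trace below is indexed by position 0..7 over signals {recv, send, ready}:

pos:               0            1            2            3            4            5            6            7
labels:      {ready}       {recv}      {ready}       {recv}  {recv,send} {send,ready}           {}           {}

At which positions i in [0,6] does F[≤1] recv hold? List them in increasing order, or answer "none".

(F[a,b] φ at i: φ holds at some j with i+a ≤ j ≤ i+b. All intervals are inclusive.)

0, 1, 2, 3, 4

Evaluate at each i in [0,6]:
  i=0: ✓ (witness j=1)
  i=1: ✓ (witness j=1)
  i=2: ✓ (witness j=3)
  i=3: ✓ (witness j=3)
  i=4: ✓ (witness j=4)
  i=5: ✗ (none in [5,6])
  i=6: ✗ (none in [6,7])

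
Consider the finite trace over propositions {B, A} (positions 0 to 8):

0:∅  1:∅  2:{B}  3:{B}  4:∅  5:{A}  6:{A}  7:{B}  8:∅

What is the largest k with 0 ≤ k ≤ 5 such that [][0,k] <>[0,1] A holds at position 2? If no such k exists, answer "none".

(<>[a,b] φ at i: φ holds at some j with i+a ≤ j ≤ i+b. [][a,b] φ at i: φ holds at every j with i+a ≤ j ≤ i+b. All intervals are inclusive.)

<>[0,1] A must hold from j=2 onward; find where it first fails.
  j=2: fails → no k works.

none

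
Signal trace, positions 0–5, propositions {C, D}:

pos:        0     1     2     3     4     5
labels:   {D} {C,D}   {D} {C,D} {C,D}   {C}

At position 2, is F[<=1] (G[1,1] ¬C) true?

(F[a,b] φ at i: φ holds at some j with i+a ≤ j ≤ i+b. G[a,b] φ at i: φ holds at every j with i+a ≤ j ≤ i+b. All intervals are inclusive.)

Check G[1,1] ¬C at each j in [2,3]:
  j=2: fails at 3
  j=3: fails at 4
No position in the window satisfies it → formula fails.

No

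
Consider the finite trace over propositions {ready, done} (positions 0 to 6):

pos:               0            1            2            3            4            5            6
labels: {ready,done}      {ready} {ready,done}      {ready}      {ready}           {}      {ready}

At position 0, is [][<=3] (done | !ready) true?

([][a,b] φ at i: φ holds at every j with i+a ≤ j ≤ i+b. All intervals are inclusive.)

Check (done | !ready) at every j in [0,3]:
  j=0: true
  j=1: false
  j=2: true
  j=3: false
Fails at j=1 → formula fails.

No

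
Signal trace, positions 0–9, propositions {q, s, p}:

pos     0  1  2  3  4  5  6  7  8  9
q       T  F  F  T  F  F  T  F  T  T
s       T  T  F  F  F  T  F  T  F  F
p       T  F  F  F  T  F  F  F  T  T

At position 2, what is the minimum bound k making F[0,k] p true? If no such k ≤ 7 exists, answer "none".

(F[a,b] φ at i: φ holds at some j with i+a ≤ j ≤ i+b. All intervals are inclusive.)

Scan j = 2,3,… for p:
  j=2: fails
  j=3: fails
  j=4: holds
First hit at j=4, so smallest k = 4-2 = 2.

2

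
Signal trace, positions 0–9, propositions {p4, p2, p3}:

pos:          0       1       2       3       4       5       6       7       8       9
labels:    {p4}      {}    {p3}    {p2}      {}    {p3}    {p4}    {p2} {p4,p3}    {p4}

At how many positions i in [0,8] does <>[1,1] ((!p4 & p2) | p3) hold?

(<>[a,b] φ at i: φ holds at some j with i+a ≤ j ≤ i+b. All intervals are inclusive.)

5

Evaluate at each i in [0,8]:
  i=0: ✗ (none in [1,1])
  i=1: ✓ (witness j=2)
  i=2: ✓ (witness j=3)
  i=3: ✗ (none in [4,4])
  i=4: ✓ (witness j=5)
  i=5: ✗ (none in [6,6])
  i=6: ✓ (witness j=7)
  i=7: ✓ (witness j=8)
  i=8: ✗ (none in [9,9])
Positions where it holds: {1, 2, 4, 6, 7} → 5.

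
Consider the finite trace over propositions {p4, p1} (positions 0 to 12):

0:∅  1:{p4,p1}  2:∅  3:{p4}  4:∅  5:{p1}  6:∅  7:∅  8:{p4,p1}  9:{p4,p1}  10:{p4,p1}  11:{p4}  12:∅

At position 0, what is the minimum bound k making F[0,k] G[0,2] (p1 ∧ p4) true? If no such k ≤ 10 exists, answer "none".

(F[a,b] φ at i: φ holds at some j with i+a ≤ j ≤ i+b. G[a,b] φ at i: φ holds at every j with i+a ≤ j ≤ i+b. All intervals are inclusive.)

Scan j = 0,1,… for G[0,2] (p1 ∧ p4):
  j=0: fails
  j=1: fails
  j=2: fails
  j=3: fails
  j=4: fails
  j=5: fails
  j=6: fails
  j=7: fails
  j=8: holds
First hit at j=8, so smallest k = 8-0 = 8.

8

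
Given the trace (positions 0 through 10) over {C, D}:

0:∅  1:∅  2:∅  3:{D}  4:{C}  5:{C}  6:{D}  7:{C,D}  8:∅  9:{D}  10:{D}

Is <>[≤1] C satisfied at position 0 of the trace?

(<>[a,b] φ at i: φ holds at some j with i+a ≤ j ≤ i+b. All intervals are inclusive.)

Check C at each j in [0,1]:
  j=0: false
  j=1: false
No position in the window satisfies it → formula fails.

Does not hold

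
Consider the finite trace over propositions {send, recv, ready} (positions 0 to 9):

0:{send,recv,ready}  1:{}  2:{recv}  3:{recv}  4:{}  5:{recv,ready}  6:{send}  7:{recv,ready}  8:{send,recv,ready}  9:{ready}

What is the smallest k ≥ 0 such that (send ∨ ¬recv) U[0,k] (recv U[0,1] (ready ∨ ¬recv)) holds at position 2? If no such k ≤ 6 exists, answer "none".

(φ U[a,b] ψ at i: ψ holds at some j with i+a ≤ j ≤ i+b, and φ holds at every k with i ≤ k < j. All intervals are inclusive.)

Need earliest j ≥ 2 with (recv U[0,1] (ready ∨ ¬recv)), and (send ∨ ¬recv) at every k in [2,j-1].
  j=2: rhs fails.
  j=3: rhs holds but lhs fails at k=2.
  j=4: rhs holds but lhs fails at k=2.
  j=5: rhs holds but lhs fails at k=2.
  j=6: rhs holds but lhs fails at k=2.
  j=7: rhs holds but lhs fails at k=2.
  j=8: rhs holds but lhs fails at k=2.
No witness within the range → none.

none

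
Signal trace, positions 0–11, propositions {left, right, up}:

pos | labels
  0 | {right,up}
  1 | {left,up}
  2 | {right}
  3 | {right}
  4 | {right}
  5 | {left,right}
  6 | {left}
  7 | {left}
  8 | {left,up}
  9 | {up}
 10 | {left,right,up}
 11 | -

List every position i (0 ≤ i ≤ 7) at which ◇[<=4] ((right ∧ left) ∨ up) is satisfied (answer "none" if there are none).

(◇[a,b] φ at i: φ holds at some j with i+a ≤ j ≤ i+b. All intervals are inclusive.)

0, 1, 2, 3, 4, 5, 6, 7

Evaluate at each i in [0,7]:
  i=0: ✓ (witness j=0)
  i=1: ✓ (witness j=1)
  i=2: ✓ (witness j=5)
  i=3: ✓ (witness j=5)
  i=4: ✓ (witness j=5)
  i=5: ✓ (witness j=5)
  i=6: ✓ (witness j=8)
  i=7: ✓ (witness j=8)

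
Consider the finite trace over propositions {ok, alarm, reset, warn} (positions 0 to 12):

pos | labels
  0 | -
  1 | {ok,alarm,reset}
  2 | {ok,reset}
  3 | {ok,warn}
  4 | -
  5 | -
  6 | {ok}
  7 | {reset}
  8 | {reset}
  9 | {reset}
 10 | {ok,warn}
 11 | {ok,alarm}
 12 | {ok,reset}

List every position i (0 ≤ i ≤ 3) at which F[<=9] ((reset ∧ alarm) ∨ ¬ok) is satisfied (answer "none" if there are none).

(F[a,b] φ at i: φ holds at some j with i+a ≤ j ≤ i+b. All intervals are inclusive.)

Evaluate at each i in [0,3]:
  i=0: ✓ (witness j=0)
  i=1: ✓ (witness j=1)
  i=2: ✓ (witness j=4)
  i=3: ✓ (witness j=4)

0, 1, 2, 3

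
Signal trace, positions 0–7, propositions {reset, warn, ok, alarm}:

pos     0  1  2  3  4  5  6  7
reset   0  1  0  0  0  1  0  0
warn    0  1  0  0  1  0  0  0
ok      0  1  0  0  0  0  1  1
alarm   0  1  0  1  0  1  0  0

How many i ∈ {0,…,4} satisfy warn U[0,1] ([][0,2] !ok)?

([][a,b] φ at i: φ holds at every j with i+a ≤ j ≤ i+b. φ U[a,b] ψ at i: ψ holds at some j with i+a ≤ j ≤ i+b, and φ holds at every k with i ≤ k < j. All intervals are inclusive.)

Evaluate at each i in [0,4]:
  i=0: ✗ (no rhs in [0,1])
  i=1: ✓ (rhs at j=2; lhs holds on [1,1])
  i=2: ✓ (rhs at j=2)
  i=3: ✓ (rhs at j=3)
  i=4: ✗ (no rhs in [4,5])
Positions where it holds: {1, 2, 3} → 3.

3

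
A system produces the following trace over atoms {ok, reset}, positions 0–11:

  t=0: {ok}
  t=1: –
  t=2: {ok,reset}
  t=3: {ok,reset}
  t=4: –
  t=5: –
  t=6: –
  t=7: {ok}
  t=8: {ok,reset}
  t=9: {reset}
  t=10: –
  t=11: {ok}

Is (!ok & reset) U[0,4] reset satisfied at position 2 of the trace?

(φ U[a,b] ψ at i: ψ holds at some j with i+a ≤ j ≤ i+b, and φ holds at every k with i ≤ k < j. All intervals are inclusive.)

Need some j in [2,6] with reset, and (!ok & reset) at every k in [2,j-1].
  j=2: reset holds; no prefix to check → satisfied.

Yes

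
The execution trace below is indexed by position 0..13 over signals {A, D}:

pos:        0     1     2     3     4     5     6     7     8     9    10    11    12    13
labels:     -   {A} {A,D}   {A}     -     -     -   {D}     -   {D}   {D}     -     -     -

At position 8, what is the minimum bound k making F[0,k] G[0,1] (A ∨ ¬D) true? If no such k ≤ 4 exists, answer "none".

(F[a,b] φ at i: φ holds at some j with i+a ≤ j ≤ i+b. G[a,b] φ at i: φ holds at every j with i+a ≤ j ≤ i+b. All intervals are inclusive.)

Scan j = 8,9,… for G[0,1] (A ∨ ¬D):
  j=8: fails
  j=9: fails
  j=10: fails
  j=11: holds
First hit at j=11, so smallest k = 11-8 = 3.

3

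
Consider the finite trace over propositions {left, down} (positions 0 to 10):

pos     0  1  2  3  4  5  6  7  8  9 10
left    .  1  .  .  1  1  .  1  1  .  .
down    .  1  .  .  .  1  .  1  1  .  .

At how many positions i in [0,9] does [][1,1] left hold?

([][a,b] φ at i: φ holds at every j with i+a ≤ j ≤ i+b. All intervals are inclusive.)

Evaluate at each i in [0,9]:
  i=0: ✓ (all of [1,1])
  i=1: ✗ (fails at j=2)
  i=2: ✗ (fails at j=3)
  i=3: ✓ (all of [4,4])
  i=4: ✓ (all of [5,5])
  i=5: ✗ (fails at j=6)
  i=6: ✓ (all of [7,7])
  i=7: ✓ (all of [8,8])
  i=8: ✗ (fails at j=9)
  i=9: ✗ (fails at j=10)
Positions where it holds: {0, 3, 4, 6, 7} → 5.

5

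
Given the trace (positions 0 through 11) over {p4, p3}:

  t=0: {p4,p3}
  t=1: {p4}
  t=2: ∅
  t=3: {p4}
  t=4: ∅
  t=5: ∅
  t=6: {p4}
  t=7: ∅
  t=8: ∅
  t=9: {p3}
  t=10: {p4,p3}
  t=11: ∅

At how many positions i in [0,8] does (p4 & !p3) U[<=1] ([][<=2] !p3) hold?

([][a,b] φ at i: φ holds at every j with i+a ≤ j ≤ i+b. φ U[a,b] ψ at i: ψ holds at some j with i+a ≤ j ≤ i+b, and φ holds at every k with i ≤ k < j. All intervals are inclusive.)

Evaluate at each i in [0,8]:
  i=0: ✗ (lhs fails at k=0 before rhs at j=1)
  i=1: ✓ (rhs at j=1)
  i=2: ✓ (rhs at j=2)
  i=3: ✓ (rhs at j=3)
  i=4: ✓ (rhs at j=4)
  i=5: ✓ (rhs at j=5)
  i=6: ✓ (rhs at j=6)
  i=7: ✗ (no rhs in [7,8])
  i=8: ✗ (no rhs in [8,9])
Positions where it holds: {1, 2, 3, 4, 5, 6} → 6.

6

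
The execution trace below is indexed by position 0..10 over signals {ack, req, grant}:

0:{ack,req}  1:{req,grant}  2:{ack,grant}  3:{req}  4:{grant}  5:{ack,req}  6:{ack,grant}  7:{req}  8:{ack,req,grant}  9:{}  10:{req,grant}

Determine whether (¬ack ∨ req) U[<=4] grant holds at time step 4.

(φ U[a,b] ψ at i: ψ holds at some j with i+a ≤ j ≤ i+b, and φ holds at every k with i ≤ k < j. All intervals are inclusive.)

Yes

Need some j in [4,8] with grant, and (¬ack ∨ req) at every k in [4,j-1].
  j=4: grant holds; no prefix to check → satisfied.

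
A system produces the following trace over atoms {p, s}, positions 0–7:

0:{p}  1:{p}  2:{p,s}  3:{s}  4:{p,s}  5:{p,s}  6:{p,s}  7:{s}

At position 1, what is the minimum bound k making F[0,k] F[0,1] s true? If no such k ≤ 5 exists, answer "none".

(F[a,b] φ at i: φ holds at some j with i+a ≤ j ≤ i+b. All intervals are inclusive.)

Scan j = 1,2,… for F[0,1] s:
  j=1: holds
First hit at j=1, so smallest k = 1-1 = 0.

0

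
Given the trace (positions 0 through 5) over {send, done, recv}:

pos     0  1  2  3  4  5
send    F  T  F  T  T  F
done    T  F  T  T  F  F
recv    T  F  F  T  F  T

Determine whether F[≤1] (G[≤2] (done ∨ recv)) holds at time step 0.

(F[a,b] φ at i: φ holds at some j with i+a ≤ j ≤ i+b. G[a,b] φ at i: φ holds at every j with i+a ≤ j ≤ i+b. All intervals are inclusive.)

Check G[≤2] (done ∨ recv) at each j in [0,1]:
  j=0: fails at 1
  j=1: fails at 1
No position in the window satisfies it → formula fails.

False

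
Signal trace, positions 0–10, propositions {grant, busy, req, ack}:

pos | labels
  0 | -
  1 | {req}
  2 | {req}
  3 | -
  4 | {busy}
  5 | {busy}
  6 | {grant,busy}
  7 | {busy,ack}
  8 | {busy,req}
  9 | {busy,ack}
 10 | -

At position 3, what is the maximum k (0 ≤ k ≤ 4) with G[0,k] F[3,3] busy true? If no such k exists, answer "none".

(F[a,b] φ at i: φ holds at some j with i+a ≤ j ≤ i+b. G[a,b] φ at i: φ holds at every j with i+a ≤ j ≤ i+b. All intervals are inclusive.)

F[3,3] busy must hold from j=3 onward; find where it first fails.
  j=3: holds
  j=4: holds
  j=5: holds
  j=6: holds
  j=7: fails
Holds on [3,6], so largest k = 3.

3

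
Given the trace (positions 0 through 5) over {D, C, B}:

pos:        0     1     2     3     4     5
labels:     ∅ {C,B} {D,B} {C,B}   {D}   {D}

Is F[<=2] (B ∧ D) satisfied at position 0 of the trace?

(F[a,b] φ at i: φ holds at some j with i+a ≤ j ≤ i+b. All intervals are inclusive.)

True

Check (B ∧ D) at each j in [0,2]:
  j=0: false
  j=1: false
  j=2: true
Found at j=2 → formula holds.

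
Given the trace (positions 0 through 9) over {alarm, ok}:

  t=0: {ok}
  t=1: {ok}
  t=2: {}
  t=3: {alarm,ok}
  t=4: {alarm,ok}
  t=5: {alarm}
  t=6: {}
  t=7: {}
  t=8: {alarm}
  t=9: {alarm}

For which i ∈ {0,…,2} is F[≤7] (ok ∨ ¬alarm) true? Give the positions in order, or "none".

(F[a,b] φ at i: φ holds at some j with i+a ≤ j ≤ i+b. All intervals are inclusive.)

0, 1, 2

Evaluate at each i in [0,2]:
  i=0: ✓ (witness j=0)
  i=1: ✓ (witness j=1)
  i=2: ✓ (witness j=2)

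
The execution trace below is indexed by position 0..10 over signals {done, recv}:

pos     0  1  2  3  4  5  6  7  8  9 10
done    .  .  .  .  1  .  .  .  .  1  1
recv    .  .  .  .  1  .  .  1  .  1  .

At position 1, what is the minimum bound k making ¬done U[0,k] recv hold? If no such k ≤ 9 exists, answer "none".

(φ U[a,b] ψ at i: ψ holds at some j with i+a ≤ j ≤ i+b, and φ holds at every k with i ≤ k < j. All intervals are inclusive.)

Need earliest j ≥ 1 with recv, and ¬done at every k in [1,j-1].
  j=1: rhs fails.
  j=2: rhs fails.
  j=3: rhs fails.
  j=4: rhs holds; lhs holds on [1,3]. k = 3.

3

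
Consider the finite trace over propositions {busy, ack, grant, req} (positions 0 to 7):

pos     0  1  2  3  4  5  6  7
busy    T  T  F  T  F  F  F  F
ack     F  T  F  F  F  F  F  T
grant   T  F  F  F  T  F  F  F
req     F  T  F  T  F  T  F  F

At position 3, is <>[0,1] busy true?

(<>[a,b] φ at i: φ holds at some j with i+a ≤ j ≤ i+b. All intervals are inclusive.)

Check busy at each j in [3,4]:
  j=3: true
  j=4: false
Found at j=3 → formula holds.

Yes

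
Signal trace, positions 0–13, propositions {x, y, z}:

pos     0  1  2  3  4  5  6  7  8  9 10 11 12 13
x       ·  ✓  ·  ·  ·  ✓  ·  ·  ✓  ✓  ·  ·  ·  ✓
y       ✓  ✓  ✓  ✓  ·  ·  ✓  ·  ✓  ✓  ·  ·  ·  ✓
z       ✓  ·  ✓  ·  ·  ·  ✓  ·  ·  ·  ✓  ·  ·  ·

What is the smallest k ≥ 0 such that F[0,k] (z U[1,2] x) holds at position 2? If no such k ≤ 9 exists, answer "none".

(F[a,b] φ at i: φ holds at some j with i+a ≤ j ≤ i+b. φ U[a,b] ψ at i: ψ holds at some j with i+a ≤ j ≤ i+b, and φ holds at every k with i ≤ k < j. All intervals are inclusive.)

none

Scan j = 2,3,… for (z U[1,2] x):
  j=2: fails
  j=3: fails
  j=4: fails
  j=5: fails
  j=6: fails
  j=7: fails
  j=8: fails
  j=9: fails
  j=10: fails
  j=11: fails
No j in [2,11] satisfies it → none.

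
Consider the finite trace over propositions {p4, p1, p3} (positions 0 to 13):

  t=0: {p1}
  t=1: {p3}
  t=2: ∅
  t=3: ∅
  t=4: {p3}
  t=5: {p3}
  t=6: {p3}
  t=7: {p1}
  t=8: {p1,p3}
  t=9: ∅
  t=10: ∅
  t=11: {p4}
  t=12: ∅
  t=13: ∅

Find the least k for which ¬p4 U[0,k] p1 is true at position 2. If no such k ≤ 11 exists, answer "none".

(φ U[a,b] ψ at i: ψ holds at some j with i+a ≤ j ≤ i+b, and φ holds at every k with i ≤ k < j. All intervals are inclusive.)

Need earliest j ≥ 2 with p1, and ¬p4 at every k in [2,j-1].
  j=2: rhs fails.
  j=3: rhs fails.
  j=4: rhs fails.
  j=5: rhs fails.
  j=6: rhs fails.
  j=7: rhs holds; lhs holds on [2,6]. k = 5.

5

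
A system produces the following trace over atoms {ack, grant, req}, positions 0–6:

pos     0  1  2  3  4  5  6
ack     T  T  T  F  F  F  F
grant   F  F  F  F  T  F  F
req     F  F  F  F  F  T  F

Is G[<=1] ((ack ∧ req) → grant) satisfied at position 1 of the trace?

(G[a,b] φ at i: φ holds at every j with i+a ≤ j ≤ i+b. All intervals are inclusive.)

Check ((ack ∧ req) → grant) at every j in [1,2]:
  j=1: antecedent false → ✓
  j=2: antecedent false → ✓
All positions satisfy it → formula holds.

True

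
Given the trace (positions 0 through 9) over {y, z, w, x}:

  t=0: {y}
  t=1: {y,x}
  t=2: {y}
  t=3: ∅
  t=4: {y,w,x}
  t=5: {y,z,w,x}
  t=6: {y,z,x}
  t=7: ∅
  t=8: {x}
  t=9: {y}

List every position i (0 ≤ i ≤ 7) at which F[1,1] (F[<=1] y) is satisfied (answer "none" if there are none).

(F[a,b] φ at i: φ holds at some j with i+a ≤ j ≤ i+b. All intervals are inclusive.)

0, 1, 2, 3, 4, 5, 7

Evaluate at each i in [0,7]:
  i=0: ✓ (witness j=1)
  i=1: ✓ (witness j=2)
  i=2: ✓ (witness j=3)
  i=3: ✓ (witness j=4)
  i=4: ✓ (witness j=5)
  i=5: ✓ (witness j=6)
  i=6: ✗ (none in [7,7])
  i=7: ✓ (witness j=8)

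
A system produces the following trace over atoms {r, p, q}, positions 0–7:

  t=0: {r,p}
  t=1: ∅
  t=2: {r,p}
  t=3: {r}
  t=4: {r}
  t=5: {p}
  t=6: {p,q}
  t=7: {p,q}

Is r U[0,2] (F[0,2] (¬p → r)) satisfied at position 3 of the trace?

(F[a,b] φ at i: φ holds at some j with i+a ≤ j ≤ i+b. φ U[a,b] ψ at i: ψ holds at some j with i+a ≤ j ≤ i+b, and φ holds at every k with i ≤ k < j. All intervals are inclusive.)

Need some j in [3,5] with F[0,2] (¬p → r), and r at every k in [3,j-1].
  j=3: F[0,2] (¬p → r) holds; no prefix to check → satisfied.

Yes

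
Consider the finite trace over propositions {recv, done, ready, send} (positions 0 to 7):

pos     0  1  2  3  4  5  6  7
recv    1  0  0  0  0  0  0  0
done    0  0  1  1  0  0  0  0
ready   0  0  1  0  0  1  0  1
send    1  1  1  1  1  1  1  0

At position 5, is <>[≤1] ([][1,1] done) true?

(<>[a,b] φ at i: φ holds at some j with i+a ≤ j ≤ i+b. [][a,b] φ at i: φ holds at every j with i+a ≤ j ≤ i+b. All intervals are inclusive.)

False

Check [][1,1] done at each j in [5,6]:
  j=5: fails at 6
  j=6: fails at 7
No position in the window satisfies it → formula fails.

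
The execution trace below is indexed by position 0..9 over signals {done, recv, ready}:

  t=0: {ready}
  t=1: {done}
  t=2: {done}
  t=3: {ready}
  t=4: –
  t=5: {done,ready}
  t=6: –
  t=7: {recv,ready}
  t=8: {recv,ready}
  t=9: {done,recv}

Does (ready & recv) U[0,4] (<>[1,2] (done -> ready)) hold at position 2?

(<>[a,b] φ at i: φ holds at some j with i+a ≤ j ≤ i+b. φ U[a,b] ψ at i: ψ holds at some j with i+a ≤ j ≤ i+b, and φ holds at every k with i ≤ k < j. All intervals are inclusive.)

Need some j in [2,6] with <>[1,2] (done -> ready), and (ready & recv) at every k in [2,j-1].
  j=2: <>[1,2] (done -> ready) holds; no prefix to check → satisfied.

Yes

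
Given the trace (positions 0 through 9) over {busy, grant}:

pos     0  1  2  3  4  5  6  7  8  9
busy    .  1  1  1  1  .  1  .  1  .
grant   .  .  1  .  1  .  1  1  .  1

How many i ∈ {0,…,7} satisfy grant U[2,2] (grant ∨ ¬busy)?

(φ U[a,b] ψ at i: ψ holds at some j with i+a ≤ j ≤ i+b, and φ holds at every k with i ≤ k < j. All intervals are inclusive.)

Evaluate at each i in [0,7]:
  i=0: ✗ (lhs fails at k=0 before rhs at j=2)
  i=1: ✗ (no rhs in [3,3])
  i=2: ✗ (lhs fails at k=3 before rhs at j=4)
  i=3: ✗ (lhs fails at k=3 before rhs at j=5)
  i=4: ✗ (lhs fails at k=5 before rhs at j=6)
  i=5: ✗ (lhs fails at k=5 before rhs at j=7)
  i=6: ✗ (no rhs in [8,8])
  i=7: ✗ (lhs fails at k=8 before rhs at j=9)
Positions where it holds: {} → 0.

0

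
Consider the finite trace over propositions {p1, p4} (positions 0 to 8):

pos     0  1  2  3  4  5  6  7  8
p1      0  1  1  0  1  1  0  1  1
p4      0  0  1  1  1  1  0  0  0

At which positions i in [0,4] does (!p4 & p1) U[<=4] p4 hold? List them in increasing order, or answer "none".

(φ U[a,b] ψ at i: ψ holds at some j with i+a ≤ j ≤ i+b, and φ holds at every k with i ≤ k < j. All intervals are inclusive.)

1, 2, 3, 4

Evaluate at each i in [0,4]:
  i=0: ✗ (lhs fails at k=0 before rhs at j=2)
  i=1: ✓ (rhs at j=2; lhs holds on [1,1])
  i=2: ✓ (rhs at j=2)
  i=3: ✓ (rhs at j=3)
  i=4: ✓ (rhs at j=4)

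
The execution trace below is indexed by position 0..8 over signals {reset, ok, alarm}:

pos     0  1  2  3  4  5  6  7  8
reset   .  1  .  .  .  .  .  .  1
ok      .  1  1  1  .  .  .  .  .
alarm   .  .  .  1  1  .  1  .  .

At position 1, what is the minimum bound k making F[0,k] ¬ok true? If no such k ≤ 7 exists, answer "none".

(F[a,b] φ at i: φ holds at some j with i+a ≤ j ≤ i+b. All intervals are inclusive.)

Scan j = 1,2,… for ¬ok:
  j=1: fails
  j=2: fails
  j=3: fails
  j=4: holds
First hit at j=4, so smallest k = 4-1 = 3.

3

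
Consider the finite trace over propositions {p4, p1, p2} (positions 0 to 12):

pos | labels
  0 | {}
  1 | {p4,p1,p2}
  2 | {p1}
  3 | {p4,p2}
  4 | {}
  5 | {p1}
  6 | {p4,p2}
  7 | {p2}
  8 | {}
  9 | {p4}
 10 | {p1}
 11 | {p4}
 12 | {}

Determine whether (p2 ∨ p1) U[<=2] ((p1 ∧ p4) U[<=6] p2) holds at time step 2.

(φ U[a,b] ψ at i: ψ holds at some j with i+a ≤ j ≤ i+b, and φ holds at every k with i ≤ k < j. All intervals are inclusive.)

Need some j in [2,4] with ((p1 ∧ p4) U[<=6] p2), and (p2 ∨ p1) at every k in [2,j-1].
  j=2: ((p1 ∧ p4) U[<=6] p2) — fails.
  j=3: ((p1 ∧ p4) U[<=6] p2) holds; (p2 ∨ p1) holds at every k in [2,2] → satisfied.

True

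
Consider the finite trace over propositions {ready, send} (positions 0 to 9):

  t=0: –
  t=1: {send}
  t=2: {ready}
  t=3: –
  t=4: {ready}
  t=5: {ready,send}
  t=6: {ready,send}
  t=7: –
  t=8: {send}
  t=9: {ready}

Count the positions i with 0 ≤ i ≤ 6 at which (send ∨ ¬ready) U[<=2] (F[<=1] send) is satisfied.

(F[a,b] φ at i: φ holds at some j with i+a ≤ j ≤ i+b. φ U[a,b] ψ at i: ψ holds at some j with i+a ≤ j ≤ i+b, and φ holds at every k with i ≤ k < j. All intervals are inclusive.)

6

Evaluate at each i in [0,6]:
  i=0: ✓ (rhs at j=0)
  i=1: ✓ (rhs at j=1)
  i=2: ✗ (lhs fails at k=2 before rhs at j=4)
  i=3: ✓ (rhs at j=4; lhs holds on [3,3])
  i=4: ✓ (rhs at j=4)
  i=5: ✓ (rhs at j=5)
  i=6: ✓ (rhs at j=6)
Positions where it holds: {0, 1, 3, 4, 5, 6} → 6.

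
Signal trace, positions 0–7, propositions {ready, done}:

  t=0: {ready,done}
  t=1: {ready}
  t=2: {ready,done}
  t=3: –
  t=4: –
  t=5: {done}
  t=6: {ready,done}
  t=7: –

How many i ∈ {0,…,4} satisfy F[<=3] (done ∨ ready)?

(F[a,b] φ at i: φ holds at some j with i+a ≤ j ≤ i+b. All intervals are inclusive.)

5

Evaluate at each i in [0,4]:
  i=0: ✓ (witness j=0)
  i=1: ✓ (witness j=1)
  i=2: ✓ (witness j=2)
  i=3: ✓ (witness j=5)
  i=4: ✓ (witness j=5)
Positions where it holds: {0, 1, 2, 3, 4} → 5.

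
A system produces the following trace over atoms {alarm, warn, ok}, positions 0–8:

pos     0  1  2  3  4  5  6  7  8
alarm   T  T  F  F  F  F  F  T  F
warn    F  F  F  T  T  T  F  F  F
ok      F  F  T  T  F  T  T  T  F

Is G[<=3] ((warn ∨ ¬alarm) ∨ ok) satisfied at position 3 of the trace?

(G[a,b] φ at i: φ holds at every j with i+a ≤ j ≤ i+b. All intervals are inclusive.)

Check ((warn ∨ ¬alarm) ∨ ok) at every j in [3,6]:
  j=3: true
  j=4: true
  j=5: true
  j=6: true
All positions satisfy it → formula holds.

True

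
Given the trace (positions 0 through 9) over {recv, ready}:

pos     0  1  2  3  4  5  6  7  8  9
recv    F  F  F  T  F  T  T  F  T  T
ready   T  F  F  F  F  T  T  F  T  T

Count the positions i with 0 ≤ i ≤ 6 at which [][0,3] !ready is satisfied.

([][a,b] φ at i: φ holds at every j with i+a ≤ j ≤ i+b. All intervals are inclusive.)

1

Evaluate at each i in [0,6]:
  i=0: ✗ (fails at j=0)
  i=1: ✓ (all of [1,4])
  i=2: ✗ (fails at j=5)
  i=3: ✗ (fails at j=5)
  i=4: ✗ (fails at j=5)
  i=5: ✗ (fails at j=5)
  i=6: ✗ (fails at j=6)
Positions where it holds: {1} → 1.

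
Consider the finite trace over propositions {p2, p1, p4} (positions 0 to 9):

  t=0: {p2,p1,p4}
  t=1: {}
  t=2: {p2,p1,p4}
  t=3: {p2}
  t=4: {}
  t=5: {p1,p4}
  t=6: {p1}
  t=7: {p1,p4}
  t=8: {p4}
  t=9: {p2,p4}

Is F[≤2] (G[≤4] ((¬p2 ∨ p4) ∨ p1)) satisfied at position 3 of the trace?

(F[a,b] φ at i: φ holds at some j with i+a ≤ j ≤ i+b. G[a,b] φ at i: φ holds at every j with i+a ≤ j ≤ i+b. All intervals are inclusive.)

Yes

Check G[≤4] ((¬p2 ∨ p4) ∨ p1) at each j in [3,5]:
  j=3: fails at 3
  j=4: holds on [4,8]
  j=5: holds on [5,9]
Found at j=4 → formula holds.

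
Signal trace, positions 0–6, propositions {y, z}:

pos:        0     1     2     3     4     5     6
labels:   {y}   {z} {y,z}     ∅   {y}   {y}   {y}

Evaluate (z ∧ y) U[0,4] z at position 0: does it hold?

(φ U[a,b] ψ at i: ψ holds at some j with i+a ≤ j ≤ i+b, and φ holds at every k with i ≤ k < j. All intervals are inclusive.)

Need some j in [0,4] with z, and (z ∧ y) at every k in [0,j-1].
  j=0: z false.
  j=1: z holds, but (z ∧ y) fails at k=0 → not this j.
  j=2: z holds, but (z ∧ y) fails at k=0 → not this j.
  j=3: z false.
  j=4: z false.
No j in the window works → until fails.

Does not hold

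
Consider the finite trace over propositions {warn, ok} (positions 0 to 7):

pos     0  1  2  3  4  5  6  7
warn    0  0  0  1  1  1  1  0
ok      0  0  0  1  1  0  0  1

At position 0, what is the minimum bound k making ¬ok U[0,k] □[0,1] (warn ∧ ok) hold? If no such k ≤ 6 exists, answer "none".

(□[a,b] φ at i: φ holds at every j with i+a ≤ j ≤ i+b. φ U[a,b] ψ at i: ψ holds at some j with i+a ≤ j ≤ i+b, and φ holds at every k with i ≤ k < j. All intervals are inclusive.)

Need earliest j ≥ 0 with □[0,1] (warn ∧ ok), and ¬ok at every k in [0,j-1].
  j=0: rhs fails.
  j=1: rhs fails.
  j=2: rhs fails.
  j=3: rhs holds; lhs holds on [0,2]. k = 3.

3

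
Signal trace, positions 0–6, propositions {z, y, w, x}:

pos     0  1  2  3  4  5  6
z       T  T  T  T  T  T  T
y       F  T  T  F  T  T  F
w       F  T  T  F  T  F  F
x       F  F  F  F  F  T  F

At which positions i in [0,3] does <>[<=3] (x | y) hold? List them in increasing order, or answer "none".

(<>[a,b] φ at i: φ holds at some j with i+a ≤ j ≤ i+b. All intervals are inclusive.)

0, 1, 2, 3

Evaluate at each i in [0,3]:
  i=0: ✓ (witness j=1)
  i=1: ✓ (witness j=1)
  i=2: ✓ (witness j=2)
  i=3: ✓ (witness j=4)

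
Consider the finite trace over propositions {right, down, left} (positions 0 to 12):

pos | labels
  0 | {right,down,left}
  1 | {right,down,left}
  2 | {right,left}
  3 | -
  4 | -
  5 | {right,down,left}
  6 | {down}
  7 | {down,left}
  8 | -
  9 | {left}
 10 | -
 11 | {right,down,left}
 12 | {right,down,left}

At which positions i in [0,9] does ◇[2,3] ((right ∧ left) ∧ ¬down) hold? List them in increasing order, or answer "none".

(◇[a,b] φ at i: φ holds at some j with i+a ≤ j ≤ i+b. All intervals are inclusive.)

0

Evaluate at each i in [0,9]:
  i=0: ✓ (witness j=2)
  i=1: ✗ (none in [3,4])
  i=2: ✗ (none in [4,5])
  i=3: ✗ (none in [5,6])
  i=4: ✗ (none in [6,7])
  i=5: ✗ (none in [7,8])
  i=6: ✗ (none in [8,9])
  i=7: ✗ (none in [9,10])
  i=8: ✗ (none in [10,11])
  i=9: ✗ (none in [11,12])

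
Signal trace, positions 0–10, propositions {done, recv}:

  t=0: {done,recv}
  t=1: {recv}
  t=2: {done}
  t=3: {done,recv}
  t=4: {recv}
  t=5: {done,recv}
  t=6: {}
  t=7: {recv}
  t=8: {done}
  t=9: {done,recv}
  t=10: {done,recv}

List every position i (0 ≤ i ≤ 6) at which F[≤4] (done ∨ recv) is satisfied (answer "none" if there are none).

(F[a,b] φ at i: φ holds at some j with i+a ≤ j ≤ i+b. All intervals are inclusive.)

Evaluate at each i in [0,6]:
  i=0: ✓ (witness j=0)
  i=1: ✓ (witness j=1)
  i=2: ✓ (witness j=2)
  i=3: ✓ (witness j=3)
  i=4: ✓ (witness j=4)
  i=5: ✓ (witness j=5)
  i=6: ✓ (witness j=7)

0, 1, 2, 3, 4, 5, 6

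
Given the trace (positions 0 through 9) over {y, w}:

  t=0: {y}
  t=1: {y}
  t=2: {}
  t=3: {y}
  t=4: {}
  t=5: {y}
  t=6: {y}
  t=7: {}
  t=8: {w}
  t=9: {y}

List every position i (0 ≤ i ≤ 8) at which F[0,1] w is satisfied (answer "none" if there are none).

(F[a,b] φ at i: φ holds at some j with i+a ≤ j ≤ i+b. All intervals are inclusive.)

Evaluate at each i in [0,8]:
  i=0: ✗ (none in [0,1])
  i=1: ✗ (none in [1,2])
  i=2: ✗ (none in [2,3])
  i=3: ✗ (none in [3,4])
  i=4: ✗ (none in [4,5])
  i=5: ✗ (none in [5,6])
  i=6: ✗ (none in [6,7])
  i=7: ✓ (witness j=8)
  i=8: ✓ (witness j=8)

7, 8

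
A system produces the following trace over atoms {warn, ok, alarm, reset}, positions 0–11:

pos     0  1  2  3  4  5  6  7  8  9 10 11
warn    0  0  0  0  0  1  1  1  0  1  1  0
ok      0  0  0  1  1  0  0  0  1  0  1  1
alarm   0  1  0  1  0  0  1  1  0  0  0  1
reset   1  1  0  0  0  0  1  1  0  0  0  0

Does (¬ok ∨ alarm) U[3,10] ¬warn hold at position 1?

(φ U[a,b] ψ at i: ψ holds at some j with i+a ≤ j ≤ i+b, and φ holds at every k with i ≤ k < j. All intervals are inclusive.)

Holds

Need some j in [4,11] with ¬warn, and (¬ok ∨ alarm) at every k in [1,j-1].
  j=4: ¬warn holds; (¬ok ∨ alarm) holds at every k in [1,3] → satisfied.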